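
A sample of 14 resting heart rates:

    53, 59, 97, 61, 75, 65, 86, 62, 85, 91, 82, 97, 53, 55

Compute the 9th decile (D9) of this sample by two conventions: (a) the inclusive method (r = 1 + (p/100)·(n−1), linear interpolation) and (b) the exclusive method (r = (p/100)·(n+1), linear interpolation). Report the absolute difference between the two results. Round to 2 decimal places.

1.80

Sorted: 53, 53, 55, 59, 61, 62, 65, 75, 82, 85, 86, 91, 97, 97.
n = 14.
(a) r = 12.7; between ranks 12 (91) and 13 (97): 95.2.
(b) r = 13.5; between ranks 13 (97) and 14 (97): 97.
|95.2 − 97| = 1.8.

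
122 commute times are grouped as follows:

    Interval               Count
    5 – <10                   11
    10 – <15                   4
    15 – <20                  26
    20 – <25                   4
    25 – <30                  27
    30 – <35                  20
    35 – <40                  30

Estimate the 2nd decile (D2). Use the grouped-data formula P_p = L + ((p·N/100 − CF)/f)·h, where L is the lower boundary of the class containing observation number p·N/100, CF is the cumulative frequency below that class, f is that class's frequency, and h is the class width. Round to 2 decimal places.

16.81

N = 122; target position k = 20/100 · 122 = 24.4.
Cumulative frequencies: 11, 15, 41, 45, 72, 92, 122.
Observation 24.4 falls in the class 15 – <20.
L = 15, CF = 15, f = 26, h = 5.
P20 = 15 + ((24.4 − 15)/26)·5 = 15 + 1.80769 = 16.8077.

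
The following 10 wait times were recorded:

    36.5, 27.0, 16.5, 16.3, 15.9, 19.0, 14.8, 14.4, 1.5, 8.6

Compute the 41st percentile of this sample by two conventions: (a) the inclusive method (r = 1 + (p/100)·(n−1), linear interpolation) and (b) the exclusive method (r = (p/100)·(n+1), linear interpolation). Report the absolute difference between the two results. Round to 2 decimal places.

Sorted: 1.5, 8.6, 14.4, 14.8, 15.9, 16.3, 16.5, 19.0, 27.0, 36.5.
n = 10.
(a) r = 4.69; between ranks 4 (14.8) and 5 (15.9): 15.559.
(b) r = 4.51; between ranks 4 (14.8) and 5 (15.9): 15.361.
|15.559 − 15.361| = 0.198.

0.20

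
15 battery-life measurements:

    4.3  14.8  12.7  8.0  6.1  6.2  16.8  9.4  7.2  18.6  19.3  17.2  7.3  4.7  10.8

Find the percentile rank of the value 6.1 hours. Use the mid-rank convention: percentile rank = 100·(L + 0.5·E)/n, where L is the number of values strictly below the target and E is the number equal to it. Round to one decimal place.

Sorted: 4.3, 4.7, 6.1, 6.2, 7.2, 7.3, 8.0, 9.4, 10.8, 12.7, 14.8, 16.8, 17.2, 18.6, 19.3.
Count below 6.1: L = 2; count equal: E = 1; n = 15.
Percentile rank = 100·(2 + 0.5·1)/15 = 100·2.5/15 = 16.67.

16.7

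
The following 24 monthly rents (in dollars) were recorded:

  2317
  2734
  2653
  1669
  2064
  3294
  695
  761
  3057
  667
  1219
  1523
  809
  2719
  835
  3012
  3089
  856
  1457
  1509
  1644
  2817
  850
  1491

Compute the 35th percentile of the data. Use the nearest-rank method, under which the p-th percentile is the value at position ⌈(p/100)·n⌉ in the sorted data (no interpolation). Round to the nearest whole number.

Sorted: 667, 695, 761, 809, 835, 850, 856, 1219, 1457, 1491, 1509, 1523, 1644, 1669, 2064, 2317, 2653, 2719, 2734, 2817, 3012, 3057, 3089, 3294.
n = 24.
Position = ⌈35/100 · 24⌉ = ⌈8.4⌉ = 9.
The value at rank 9 is 1457.

1457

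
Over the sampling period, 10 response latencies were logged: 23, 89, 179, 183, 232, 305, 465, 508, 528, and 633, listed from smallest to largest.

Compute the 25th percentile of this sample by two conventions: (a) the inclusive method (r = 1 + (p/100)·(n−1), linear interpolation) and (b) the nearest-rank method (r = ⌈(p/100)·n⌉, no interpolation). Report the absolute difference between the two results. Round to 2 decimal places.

1.00

n = 10.
(a) r = 3.25; between ranks 3 (179) and 4 (183): 180.
(b) the nearest-rank method: rank 3 → 179.
|180 − 179| = 1.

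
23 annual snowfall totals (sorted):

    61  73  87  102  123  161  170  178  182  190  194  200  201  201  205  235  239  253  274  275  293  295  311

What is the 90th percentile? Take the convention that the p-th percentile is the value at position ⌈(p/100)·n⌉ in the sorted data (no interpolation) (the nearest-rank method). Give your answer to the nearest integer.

293

n = 23.
Position = ⌈90/100 · 23⌉ = ⌈20.7⌉ = 21.
The value at rank 21 is 293.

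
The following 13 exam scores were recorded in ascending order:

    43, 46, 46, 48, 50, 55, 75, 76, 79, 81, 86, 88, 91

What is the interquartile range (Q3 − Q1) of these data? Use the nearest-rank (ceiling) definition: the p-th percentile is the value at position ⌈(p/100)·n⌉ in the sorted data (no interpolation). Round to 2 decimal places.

33.00

n = 13.
P25: rank ⌈25/100·13⌉ = 4 → 48.
P75: rank ⌈75/100·13⌉ = 10 → 81.
Difference: 81 − 48 = 33.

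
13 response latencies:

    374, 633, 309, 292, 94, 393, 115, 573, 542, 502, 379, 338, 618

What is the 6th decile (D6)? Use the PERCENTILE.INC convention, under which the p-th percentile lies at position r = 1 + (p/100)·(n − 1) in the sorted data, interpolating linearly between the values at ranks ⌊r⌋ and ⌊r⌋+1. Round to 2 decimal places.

Sorted: 94, 115, 292, 309, 338, 374, 379, 393, 502, 542, 573, 618, 633.
n = 13.
r = 1 + (60/100)·(13 − 1) = 1 + 7.2 = 8.2.
Rank 8 is 393 and rank 9 is 502.
Interpolate: 393 + 0.2·(502 − 393) = 393 + 0.2·109 = 414.8.

414.80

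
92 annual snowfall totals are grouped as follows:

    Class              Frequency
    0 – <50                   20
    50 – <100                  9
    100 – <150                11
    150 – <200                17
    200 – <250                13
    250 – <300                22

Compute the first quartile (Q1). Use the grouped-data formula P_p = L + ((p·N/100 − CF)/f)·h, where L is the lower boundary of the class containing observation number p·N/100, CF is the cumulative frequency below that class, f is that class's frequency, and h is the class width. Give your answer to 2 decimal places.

N = 92; target position k = 25/100 · 92 = 23.
Cumulative frequencies: 20, 29, 40, 57, 70, 92.
Observation 23 falls in the class 50 – <100.
L = 50, CF = 20, f = 9, h = 50.
P25 = 50 + ((23 − 20)/9)·50 = 50 + 16.6667 = 66.6667.

66.67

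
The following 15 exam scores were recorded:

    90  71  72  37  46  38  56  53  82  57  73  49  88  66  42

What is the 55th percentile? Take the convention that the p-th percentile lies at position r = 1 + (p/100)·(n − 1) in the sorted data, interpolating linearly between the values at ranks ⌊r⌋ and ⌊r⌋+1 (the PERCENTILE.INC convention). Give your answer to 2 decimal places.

63.30

Sorted: 37, 38, 42, 46, 49, 53, 56, 57, 66, 71, 72, 73, 82, 88, 90.
n = 15.
r = 1 + (55/100)·(15 − 1) = 1 + 7.7 = 8.7.
Rank 8 is 57 and rank 9 is 66.
Interpolate: 57 + 0.7·(66 − 57) = 57 + 0.7·9 = 63.3.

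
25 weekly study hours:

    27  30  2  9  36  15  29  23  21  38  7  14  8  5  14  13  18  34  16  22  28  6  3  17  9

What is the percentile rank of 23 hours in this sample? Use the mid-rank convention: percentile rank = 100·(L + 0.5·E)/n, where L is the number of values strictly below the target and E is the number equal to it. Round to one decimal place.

Sorted: 2, 3, 5, 6, 7, 8, 9, 9, 13, 14, 14, 15, 16, 17, 18, 21, 22, 23, 27, 28, 29, 30, 34, 36, 38.
Count below 23: L = 17; count equal: E = 1; n = 25.
Percentile rank = 100·(17 + 0.5·1)/25 = 100·17.5/25 = 70.

70.0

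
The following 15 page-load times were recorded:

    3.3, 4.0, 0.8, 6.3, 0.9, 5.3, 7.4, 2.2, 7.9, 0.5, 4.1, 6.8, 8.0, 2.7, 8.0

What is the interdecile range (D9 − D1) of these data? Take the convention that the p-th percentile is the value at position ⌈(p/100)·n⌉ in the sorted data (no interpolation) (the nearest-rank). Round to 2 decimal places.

7.20

Sorted: 0.5, 0.8, 0.9, 2.2, 2.7, 3.3, 4.0, 4.1, 5.3, 6.3, 6.8, 7.4, 7.9, 8.0, 8.0.
n = 15.
P10: rank ⌈10/100·15⌉ = 2 → 0.8.
P90: rank ⌈90/100·15⌉ = 14 → 8.
Difference: 8 − 0.8 = 7.2.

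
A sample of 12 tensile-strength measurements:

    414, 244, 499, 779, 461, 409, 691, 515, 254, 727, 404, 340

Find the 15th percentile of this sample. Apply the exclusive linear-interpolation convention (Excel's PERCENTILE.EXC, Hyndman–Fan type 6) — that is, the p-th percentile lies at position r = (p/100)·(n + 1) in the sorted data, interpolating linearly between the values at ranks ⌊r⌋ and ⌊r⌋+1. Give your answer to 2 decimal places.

253.50

Sorted: 244, 254, 340, 404, 409, 414, 461, 499, 515, 691, 727, 779.
n = 12.
r = (15/100)·(12 + 1) = 1.95.
Rank 1 is 244 and rank 2 is 254.
Interpolate: 244 + 0.95·(254 − 244) = 244 + 0.95·10 = 253.5.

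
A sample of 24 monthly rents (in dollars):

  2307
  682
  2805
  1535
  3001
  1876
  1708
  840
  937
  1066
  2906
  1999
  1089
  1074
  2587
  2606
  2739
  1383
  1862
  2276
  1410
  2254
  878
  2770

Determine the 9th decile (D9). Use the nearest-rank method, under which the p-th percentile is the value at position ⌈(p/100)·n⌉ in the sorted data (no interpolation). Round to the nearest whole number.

2805

Sorted: 682, 840, 878, 937, 1066, 1074, 1089, 1383, 1410, 1535, 1708, 1862, 1876, 1999, 2254, 2276, 2307, 2587, 2606, 2739, 2770, 2805, 2906, 3001.
n = 24.
Position = ⌈90/100 · 24⌉ = ⌈21.6⌉ = 22.
The value at rank 22 is 2805.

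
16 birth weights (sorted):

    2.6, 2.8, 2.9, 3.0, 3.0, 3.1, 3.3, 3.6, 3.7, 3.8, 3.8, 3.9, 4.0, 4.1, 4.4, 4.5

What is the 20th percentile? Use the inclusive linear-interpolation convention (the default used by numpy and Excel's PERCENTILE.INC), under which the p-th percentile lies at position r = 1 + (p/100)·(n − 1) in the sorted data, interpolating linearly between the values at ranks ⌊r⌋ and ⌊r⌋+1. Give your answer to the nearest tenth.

n = 16.
r = 1 + (20/100)·(16 − 1) = 1 + 3 = 4.
r is an integer, so P20 is the value at rank 4: 3.0.

3.0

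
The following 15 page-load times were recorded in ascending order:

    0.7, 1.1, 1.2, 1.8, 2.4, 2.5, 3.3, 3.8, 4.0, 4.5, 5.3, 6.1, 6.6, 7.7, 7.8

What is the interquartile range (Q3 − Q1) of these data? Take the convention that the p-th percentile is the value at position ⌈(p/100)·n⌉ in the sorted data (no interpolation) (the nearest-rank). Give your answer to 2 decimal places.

n = 15.
P25: rank ⌈25/100·15⌉ = 4 → 1.8.
P75: rank ⌈75/100·15⌉ = 12 → 6.1.
Difference: 6.1 − 1.8 = 4.3.

4.30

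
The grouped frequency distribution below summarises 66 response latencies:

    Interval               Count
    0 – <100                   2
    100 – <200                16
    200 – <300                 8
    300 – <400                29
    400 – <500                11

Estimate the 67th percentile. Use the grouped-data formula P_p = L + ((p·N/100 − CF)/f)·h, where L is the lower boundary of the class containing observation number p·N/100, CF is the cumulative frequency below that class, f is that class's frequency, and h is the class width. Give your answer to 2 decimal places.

362.83

N = 66; target position k = 67/100 · 66 = 44.22.
Cumulative frequencies: 2, 18, 26, 55, 66.
Observation 44.22 falls in the class 300 – <400.
L = 300, CF = 26, f = 29, h = 100.
P67 = 300 + ((44.22 − 26)/29)·100 = 300 + 62.8276 = 362.828.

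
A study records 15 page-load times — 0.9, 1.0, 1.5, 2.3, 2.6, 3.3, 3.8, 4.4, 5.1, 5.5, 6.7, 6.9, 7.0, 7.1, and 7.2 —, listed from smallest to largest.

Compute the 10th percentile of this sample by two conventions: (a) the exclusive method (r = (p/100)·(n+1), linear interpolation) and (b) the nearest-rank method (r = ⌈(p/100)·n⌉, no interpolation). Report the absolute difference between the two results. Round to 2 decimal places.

n = 15.
(a) r = 1.6; between ranks 1 (0.9) and 2 (1.0): 0.96.
(b) the nearest-rank method: rank 2 → 1.
|0.96 − 1| = 0.04.

0.04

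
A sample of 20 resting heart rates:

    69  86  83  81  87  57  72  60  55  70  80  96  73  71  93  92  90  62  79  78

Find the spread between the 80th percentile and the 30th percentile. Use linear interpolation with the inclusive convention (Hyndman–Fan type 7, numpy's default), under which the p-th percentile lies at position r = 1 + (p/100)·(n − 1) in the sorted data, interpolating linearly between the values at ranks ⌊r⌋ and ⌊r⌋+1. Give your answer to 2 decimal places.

16.90

Sorted: 55, 57, 60, 62, 69, 70, 71, 72, 73, 78, 79, 80, 81, 83, 86, 87, 90, 92, 93, 96.
n = 20.
P30: r = 6.7; ranks 6–7 are 70, 71; interpolating gives 70.7.
P80: r = 16.2; ranks 16–17 are 87, 90; interpolating gives 87.6.
Difference: 87.6 − 70.7 = 16.9.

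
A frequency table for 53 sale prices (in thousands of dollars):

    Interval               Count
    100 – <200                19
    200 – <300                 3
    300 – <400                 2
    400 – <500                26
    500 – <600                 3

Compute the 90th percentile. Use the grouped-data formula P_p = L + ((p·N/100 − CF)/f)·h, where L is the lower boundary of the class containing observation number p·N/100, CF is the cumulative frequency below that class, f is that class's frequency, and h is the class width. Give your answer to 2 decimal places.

491.15

N = 53; target position k = 90/100 · 53 = 47.7.
Cumulative frequencies: 19, 22, 24, 50, 53.
Observation 47.7 falls in the class 400 – <500.
L = 400, CF = 24, f = 26, h = 100.
P90 = 400 + ((47.7 − 24)/26)·100 = 400 + 91.1538 = 491.154.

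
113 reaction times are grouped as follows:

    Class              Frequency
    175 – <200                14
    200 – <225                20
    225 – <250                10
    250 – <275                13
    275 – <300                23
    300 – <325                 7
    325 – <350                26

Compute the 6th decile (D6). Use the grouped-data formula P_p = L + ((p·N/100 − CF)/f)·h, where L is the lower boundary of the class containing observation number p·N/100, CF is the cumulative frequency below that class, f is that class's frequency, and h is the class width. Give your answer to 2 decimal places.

286.74

N = 113; target position k = 60/100 · 113 = 67.8.
Cumulative frequencies: 14, 34, 44, 57, 80, 87, 113.
Observation 67.8 falls in the class 275 – <300.
L = 275, CF = 57, f = 23, h = 25.
P60 = 275 + ((67.8 − 57)/23)·25 = 275 + 11.7391 = 286.739.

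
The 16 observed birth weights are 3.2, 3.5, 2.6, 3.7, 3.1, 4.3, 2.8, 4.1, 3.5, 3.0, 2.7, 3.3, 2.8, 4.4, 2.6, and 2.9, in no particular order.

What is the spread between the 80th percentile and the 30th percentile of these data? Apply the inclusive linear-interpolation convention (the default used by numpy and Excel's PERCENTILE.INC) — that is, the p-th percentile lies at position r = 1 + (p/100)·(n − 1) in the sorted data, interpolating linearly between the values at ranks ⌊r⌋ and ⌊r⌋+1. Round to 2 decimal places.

Sorted: 2.6, 2.6, 2.7, 2.8, 2.8, 2.9, 3.0, 3.1, 3.2, 3.3, 3.5, 3.5, 3.7, 4.1, 4.3, 4.4.
n = 16.
P30: r = 5.5; ranks 5–6 are 2.8, 2.9; interpolating gives 2.85.
P80: r = 13 (integer) → 3.7.
Difference: 3.7 − 2.85 = 0.85.

0.85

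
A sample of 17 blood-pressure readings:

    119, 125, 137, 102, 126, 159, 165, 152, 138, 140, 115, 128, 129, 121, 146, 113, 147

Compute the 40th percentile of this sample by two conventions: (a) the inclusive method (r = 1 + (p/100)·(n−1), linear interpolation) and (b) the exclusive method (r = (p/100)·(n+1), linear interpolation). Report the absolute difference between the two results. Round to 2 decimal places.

Sorted: 102, 113, 115, 119, 121, 125, 126, 128, 129, 137, 138, 140, 146, 147, 152, 159, 165.
n = 17.
(a) r = 7.4; between ranks 7 (126) and 8 (128): 126.8.
(b) r = 7.2; between ranks 7 (126) and 8 (128): 126.4.
|126.8 − 126.4| = 0.4.

0.40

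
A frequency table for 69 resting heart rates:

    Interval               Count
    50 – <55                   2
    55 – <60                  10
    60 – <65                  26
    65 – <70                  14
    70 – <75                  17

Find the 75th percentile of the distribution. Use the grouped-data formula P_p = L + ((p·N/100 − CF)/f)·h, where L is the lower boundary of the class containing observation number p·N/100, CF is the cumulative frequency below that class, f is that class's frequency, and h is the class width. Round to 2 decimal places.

69.91

N = 69; target position k = 75/100 · 69 = 51.75.
Cumulative frequencies: 2, 12, 38, 52, 69.
Observation 51.75 falls in the class 65 – <70.
L = 65, CF = 38, f = 14, h = 5.
P75 = 65 + ((51.75 − 38)/14)·5 = 65 + 4.91071 = 69.9107.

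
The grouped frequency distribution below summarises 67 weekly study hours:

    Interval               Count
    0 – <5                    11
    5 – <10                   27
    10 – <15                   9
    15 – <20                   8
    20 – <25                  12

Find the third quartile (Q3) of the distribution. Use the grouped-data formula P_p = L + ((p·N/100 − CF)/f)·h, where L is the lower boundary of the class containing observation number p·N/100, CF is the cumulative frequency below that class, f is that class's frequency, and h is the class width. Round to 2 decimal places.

N = 67; target position k = 75/100 · 67 = 50.25.
Cumulative frequencies: 11, 38, 47, 55, 67.
Observation 50.25 falls in the class 15 – <20.
L = 15, CF = 47, f = 8, h = 5.
P75 = 15 + ((50.25 − 47)/8)·5 = 15 + 2.03125 = 17.0312.

17.03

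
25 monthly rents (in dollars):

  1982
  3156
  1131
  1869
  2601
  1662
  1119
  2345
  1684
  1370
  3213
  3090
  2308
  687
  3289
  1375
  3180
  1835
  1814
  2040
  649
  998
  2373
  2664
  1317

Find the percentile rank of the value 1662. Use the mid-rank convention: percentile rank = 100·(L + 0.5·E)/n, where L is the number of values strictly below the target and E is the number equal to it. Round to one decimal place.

34.0

Sorted: 649, 687, 998, 1119, 1131, 1317, 1370, 1375, 1662, 1684, 1814, 1835, 1869, 1982, 2040, 2308, 2345, 2373, 2601, 2664, 3090, 3156, 3180, 3213, 3289.
Count below 1662: L = 8; count equal: E = 1; n = 25.
Percentile rank = 100·(8 + 0.5·1)/25 = 100·8.5/25 = 34.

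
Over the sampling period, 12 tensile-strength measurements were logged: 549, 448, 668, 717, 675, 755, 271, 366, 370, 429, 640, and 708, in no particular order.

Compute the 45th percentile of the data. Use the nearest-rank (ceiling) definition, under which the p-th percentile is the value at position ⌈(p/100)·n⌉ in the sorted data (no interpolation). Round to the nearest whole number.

549

Sorted: 271, 366, 370, 429, 448, 549, 640, 668, 675, 708, 717, 755.
n = 12.
Position = ⌈45/100 · 12⌉ = ⌈5.4⌉ = 6.
The value at rank 6 is 549.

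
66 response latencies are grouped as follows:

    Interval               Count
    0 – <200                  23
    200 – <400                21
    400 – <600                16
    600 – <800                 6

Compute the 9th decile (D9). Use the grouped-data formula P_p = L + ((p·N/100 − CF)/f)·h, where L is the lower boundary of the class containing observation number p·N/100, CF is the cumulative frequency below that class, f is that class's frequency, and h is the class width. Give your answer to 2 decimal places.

N = 66; target position k = 90/100 · 66 = 59.4.
Cumulative frequencies: 23, 44, 60, 66.
Observation 59.4 falls in the class 400 – <600.
L = 400, CF = 44, f = 16, h = 200.
P90 = 400 + ((59.4 − 44)/16)·200 = 400 + 192.5 = 592.5.

592.50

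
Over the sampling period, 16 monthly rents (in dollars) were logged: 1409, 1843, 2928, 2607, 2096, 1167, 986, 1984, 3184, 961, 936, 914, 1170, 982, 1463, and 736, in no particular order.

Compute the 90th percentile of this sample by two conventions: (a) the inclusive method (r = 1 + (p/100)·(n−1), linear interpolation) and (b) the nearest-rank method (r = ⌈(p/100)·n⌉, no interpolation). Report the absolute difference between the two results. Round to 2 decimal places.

Sorted: 736, 914, 936, 961, 982, 986, 1167, 1170, 1409, 1463, 1843, 1984, 2096, 2607, 2928, 3184.
n = 16.
(a) r = 14.5; between ranks 14 (2607) and 15 (2928): 2767.5.
(b) the nearest-rank method: rank 15 → 2928.
|2767.5 − 2928| = 160.5.

160.50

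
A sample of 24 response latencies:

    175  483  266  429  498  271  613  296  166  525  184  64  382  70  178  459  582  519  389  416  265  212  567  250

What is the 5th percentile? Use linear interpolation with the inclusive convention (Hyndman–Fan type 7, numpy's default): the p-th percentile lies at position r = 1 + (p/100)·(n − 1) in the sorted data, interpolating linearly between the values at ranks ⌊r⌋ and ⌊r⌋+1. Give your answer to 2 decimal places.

Sorted: 64, 70, 166, 175, 178, 184, 212, 250, 265, 266, 271, 296, 382, 389, 416, 429, 459, 483, 498, 519, 525, 567, 582, 613.
n = 24.
r = 1 + (5/100)·(24 − 1) = 1 + 1.15 = 2.15.
Rank 2 is 70 and rank 3 is 166.
Interpolate: 70 + 0.15·(166 − 70) = 70 + 0.15·96 = 84.4.

84.40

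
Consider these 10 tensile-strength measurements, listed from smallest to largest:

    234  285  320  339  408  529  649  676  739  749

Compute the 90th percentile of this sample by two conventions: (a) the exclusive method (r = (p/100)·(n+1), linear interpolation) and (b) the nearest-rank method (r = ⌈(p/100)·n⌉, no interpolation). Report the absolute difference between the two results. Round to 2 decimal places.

n = 10.
(a) r = 9.9; between ranks 9 (739) and 10 (749): 748.
(b) the nearest-rank method: rank 9 → 739.
|748 − 739| = 9.

9.00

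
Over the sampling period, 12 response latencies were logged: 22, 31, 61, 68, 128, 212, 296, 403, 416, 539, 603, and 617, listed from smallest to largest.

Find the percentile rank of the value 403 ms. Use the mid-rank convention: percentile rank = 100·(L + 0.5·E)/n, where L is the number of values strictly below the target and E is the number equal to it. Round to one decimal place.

Count below 403: L = 7; count equal: E = 1; n = 12.
Percentile rank = 100·(7 + 0.5·1)/12 = 100·7.5/12 = 62.5.

62.5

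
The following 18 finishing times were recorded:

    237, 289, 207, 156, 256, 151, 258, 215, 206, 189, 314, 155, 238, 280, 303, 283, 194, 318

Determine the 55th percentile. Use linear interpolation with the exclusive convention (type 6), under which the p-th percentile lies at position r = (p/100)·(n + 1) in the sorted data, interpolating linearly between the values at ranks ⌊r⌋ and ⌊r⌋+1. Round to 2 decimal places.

Sorted: 151, 155, 156, 189, 194, 206, 207, 215, 237, 238, 256, 258, 280, 283, 289, 303, 314, 318.
n = 18.
r = (55/100)·(18 + 1) = 10.45.
Rank 10 is 238 and rank 11 is 256.
Interpolate: 238 + 0.45·(256 − 238) = 238 + 0.45·18 = 246.1.

246.10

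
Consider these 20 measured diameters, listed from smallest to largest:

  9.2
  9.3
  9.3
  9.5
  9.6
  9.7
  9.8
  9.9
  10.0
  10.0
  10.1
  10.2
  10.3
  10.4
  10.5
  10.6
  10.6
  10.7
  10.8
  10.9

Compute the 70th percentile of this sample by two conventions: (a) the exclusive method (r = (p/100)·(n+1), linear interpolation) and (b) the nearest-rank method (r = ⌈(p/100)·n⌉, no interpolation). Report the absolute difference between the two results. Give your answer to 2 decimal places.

0.07

n = 20.
(a) r = 14.7; between ranks 14 (10.4) and 15 (10.5): 10.47.
(b) the nearest-rank method: rank 14 → 10.4.
|10.47 − 10.4| = 0.07.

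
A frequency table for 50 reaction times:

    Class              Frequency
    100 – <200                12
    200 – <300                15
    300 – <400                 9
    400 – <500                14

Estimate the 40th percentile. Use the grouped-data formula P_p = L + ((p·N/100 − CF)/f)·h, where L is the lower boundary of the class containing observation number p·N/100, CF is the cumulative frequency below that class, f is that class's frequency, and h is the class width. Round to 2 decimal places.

N = 50; target position k = 40/100 · 50 = 20.
Cumulative frequencies: 12, 27, 36, 50.
Observation 20 falls in the class 200 – <300.
L = 200, CF = 12, f = 15, h = 100.
P40 = 200 + ((20 − 12)/15)·100 = 200 + 53.3333 = 253.333.

253.33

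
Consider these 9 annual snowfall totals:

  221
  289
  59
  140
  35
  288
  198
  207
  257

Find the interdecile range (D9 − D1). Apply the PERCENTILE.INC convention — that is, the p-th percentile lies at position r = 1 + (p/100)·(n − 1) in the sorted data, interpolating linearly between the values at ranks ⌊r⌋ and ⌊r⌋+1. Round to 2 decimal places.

234.00

Sorted: 35, 59, 140, 198, 207, 221, 257, 288, 289.
n = 9.
P10: r = 1.8; ranks 1–2 are 35, 59; interpolating gives 54.2.
P90: r = 8.2; ranks 8–9 are 288, 289; interpolating gives 288.2.
Difference: 288.2 − 54.2 = 234.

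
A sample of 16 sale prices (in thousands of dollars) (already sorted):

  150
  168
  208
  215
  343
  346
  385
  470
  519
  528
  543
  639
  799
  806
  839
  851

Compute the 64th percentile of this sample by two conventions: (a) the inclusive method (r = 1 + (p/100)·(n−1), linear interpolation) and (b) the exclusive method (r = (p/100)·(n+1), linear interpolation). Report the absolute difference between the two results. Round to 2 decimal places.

4.20

n = 16.
(a) r = 10.6; between ranks 10 (528) and 11 (543): 537.
(b) r = 10.88; between ranks 10 (528) and 11 (543): 541.2.
|537 − 541.2| = 4.2.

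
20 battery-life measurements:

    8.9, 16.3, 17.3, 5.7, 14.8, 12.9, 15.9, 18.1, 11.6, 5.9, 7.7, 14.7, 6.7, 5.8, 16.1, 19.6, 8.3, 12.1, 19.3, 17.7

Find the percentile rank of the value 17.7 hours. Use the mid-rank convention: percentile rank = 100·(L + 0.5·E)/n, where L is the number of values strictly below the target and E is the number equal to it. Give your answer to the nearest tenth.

Sorted: 5.7, 5.8, 5.9, 6.7, 7.7, 8.3, 8.9, 11.6, 12.1, 12.9, 14.7, 14.8, 15.9, 16.1, 16.3, 17.3, 17.7, 18.1, 19.3, 19.6.
Count below 17.7: L = 16; count equal: E = 1; n = 20.
Percentile rank = 100·(16 + 0.5·1)/20 = 100·16.5/20 = 82.5.

82.5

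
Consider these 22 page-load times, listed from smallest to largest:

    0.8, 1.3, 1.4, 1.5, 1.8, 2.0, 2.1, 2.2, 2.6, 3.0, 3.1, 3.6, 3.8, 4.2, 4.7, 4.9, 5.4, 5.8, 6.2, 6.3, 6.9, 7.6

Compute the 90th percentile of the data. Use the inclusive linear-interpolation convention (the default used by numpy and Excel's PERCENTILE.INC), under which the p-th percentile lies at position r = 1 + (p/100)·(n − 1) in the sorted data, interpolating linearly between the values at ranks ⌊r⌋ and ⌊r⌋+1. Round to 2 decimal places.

6.29

n = 22.
r = 1 + (90/100)·(22 − 1) = 1 + 18.9 = 19.9.
Rank 19 is 6.2 and rank 20 is 6.3.
Interpolate: 6.2 + 0.9·(6.3 − 6.2) = 6.2 + 0.9·0.1 = 6.29.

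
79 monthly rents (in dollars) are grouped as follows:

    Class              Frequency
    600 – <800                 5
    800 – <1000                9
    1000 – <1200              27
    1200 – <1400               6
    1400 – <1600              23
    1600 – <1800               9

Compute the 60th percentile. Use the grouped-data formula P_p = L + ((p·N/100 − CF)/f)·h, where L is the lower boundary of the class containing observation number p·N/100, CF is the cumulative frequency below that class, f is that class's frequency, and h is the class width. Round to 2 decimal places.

N = 79; target position k = 60/100 · 79 = 47.4.
Cumulative frequencies: 5, 14, 41, 47, 70, 79.
Observation 47.4 falls in the class 1400 – <1600.
L = 1400, CF = 47, f = 23, h = 200.
P60 = 1400 + ((47.4 − 47)/23)·200 = 1400 + 3.47826 = 1403.48.

1403.48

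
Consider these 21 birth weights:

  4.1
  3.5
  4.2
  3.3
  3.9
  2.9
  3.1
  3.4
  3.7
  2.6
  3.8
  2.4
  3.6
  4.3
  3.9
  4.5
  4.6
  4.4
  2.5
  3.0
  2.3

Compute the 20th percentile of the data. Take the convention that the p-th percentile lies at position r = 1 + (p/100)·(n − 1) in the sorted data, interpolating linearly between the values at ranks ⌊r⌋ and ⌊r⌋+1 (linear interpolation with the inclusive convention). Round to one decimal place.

2.9

Sorted: 2.3, 2.4, 2.5, 2.6, 2.9, 3.0, 3.1, 3.3, 3.4, 3.5, 3.6, 3.7, 3.8, 3.9, 3.9, 4.1, 4.2, 4.3, 4.4, 4.5, 4.6.
n = 21.
r = 1 + (20/100)·(21 − 1) = 1 + 4 = 5.
r is an integer, so P20 is the value at rank 5: 2.9.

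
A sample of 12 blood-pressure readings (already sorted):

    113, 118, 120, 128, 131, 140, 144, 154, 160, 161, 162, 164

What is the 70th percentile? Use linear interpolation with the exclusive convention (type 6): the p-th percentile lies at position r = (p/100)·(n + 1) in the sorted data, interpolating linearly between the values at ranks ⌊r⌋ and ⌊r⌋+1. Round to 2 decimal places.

160.10

n = 12.
r = (70/100)·(12 + 1) = 9.1.
Rank 9 is 160 and rank 10 is 161.
Interpolate: 160 + 0.1·(161 − 160) = 160 + 0.1·1 = 160.1.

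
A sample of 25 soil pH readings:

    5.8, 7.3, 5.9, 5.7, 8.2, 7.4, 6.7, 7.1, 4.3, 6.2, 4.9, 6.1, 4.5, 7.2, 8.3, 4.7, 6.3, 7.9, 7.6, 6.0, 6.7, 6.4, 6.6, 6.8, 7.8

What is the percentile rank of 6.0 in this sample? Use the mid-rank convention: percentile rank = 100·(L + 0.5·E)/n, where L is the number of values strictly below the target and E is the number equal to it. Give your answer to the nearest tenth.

Sorted: 4.3, 4.5, 4.7, 4.9, 5.7, 5.8, 5.9, 6.0, 6.1, 6.2, 6.3, 6.4, 6.6, 6.7, 6.7, 6.8, 7.1, 7.2, 7.3, 7.4, 7.6, 7.8, 7.9, 8.2, 8.3.
Count below 6.0: L = 7; count equal: E = 1; n = 25.
Percentile rank = 100·(7 + 0.5·1)/25 = 100·7.5/25 = 30.

30.0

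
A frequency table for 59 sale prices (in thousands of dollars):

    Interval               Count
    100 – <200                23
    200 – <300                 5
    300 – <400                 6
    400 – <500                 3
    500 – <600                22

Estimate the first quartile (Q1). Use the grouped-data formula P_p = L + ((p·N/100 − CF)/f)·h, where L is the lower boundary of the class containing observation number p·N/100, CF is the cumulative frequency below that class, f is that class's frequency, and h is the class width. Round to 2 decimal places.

164.13

N = 59; target position k = 25/100 · 59 = 14.75.
Cumulative frequencies: 23, 28, 34, 37, 59.
Observation 14.75 falls in the class 100 – <200.
L = 100, CF = 0, f = 23, h = 100.
P25 = 100 + ((14.75 − 0)/23)·100 = 100 + 64.1304 = 164.13.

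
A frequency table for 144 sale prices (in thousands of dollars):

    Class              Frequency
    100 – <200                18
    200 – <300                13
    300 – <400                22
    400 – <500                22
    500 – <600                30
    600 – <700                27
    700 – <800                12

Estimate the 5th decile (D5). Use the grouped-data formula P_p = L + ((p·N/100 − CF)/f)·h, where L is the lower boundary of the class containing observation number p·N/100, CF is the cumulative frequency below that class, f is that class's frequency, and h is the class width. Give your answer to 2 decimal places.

N = 144; target position k = 50/100 · 144 = 72.
Cumulative frequencies: 18, 31, 53, 75, 105, 132, 144.
Observation 72 falls in the class 400 – <500.
L = 400, CF = 53, f = 22, h = 100.
P50 = 400 + ((72 − 53)/22)·100 = 400 + 86.3636 = 486.364.

486.36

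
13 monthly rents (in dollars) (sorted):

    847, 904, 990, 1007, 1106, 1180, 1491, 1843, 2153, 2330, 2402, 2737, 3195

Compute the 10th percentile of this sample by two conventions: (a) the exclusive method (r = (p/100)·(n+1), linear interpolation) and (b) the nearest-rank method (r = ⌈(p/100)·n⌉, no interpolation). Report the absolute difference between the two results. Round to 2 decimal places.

n = 13.
(a) r = 1.4; between ranks 1 (847) and 2 (904): 869.8.
(b) the nearest-rank method: rank 2 → 904.
|869.8 − 904| = 34.2.

34.20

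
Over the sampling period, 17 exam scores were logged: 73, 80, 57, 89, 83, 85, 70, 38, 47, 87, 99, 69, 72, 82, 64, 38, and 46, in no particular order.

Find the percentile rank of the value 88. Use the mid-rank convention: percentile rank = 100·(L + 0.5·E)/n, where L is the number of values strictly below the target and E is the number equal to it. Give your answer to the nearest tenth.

88.2

Sorted: 38, 38, 46, 47, 57, 64, 69, 70, 72, 73, 80, 82, 83, 85, 87, 89, 99.
Count below 88: L = 15; count equal: E = 0; n = 17.
Percentile rank = 100·(15 + 0.5·0)/17 = 100·15/17 = 88.24.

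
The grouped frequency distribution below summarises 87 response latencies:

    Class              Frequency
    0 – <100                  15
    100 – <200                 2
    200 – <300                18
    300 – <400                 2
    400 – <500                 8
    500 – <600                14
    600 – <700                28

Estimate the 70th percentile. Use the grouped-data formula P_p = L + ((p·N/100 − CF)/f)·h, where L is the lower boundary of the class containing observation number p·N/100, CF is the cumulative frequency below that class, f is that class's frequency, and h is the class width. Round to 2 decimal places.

N = 87; target position k = 70/100 · 87 = 60.9.
Cumulative frequencies: 15, 17, 35, 37, 45, 59, 87.
Observation 60.9 falls in the class 600 – <700.
L = 600, CF = 59, f = 28, h = 100.
P70 = 600 + ((60.9 − 59)/28)·100 = 600 + 6.78571 = 606.786.

606.79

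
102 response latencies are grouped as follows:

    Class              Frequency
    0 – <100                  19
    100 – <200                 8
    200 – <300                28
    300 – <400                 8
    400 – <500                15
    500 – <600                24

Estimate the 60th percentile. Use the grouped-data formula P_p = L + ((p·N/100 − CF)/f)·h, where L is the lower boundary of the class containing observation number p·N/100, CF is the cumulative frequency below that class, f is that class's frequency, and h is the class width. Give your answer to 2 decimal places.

N = 102; target position k = 60/100 · 102 = 61.2.
Cumulative frequencies: 19, 27, 55, 63, 78, 102.
Observation 61.2 falls in the class 300 – <400.
L = 300, CF = 55, f = 8, h = 100.
P60 = 300 + ((61.2 − 55)/8)·100 = 300 + 77.5 = 377.5.

377.50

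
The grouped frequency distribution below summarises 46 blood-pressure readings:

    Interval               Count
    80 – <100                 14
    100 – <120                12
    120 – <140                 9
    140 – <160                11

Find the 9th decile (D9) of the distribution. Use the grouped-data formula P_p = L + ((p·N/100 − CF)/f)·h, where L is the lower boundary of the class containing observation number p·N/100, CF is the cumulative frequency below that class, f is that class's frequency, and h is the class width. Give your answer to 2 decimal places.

N = 46; target position k = 90/100 · 46 = 41.4.
Cumulative frequencies: 14, 26, 35, 46.
Observation 41.4 falls in the class 140 – <160.
L = 140, CF = 35, f = 11, h = 20.
P90 = 140 + ((41.4 − 35)/11)·20 = 140 + 11.6364 = 151.636.

151.64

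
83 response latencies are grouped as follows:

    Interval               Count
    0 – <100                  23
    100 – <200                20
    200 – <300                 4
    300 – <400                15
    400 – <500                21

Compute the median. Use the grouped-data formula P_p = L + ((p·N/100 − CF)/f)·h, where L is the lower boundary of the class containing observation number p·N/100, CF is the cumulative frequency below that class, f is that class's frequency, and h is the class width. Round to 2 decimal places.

N = 83; target position k = 50/100 · 83 = 41.5.
Cumulative frequencies: 23, 43, 47, 62, 83.
Observation 41.5 falls in the class 100 – <200.
L = 100, CF = 23, f = 20, h = 100.
P50 = 100 + ((41.5 − 23)/20)·100 = 100 + 92.5 = 192.5.

192.50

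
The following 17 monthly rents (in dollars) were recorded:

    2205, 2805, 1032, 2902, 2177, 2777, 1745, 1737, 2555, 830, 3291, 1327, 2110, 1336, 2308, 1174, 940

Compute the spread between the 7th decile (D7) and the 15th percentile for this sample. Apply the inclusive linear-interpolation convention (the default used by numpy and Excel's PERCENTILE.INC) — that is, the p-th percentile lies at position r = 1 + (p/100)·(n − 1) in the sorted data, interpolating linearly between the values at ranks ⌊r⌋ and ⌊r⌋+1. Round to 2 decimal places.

Sorted: 830, 940, 1032, 1174, 1327, 1336, 1737, 1745, 2110, 2177, 2205, 2308, 2555, 2777, 2805, 2902, 3291.
n = 17.
P15: r = 3.4; ranks 3–4 are 1032, 1174; interpolating gives 1088.8.
P70: r = 12.2; ranks 12–13 are 2308, 2555; interpolating gives 2357.4.
Difference: 2357.4 − 1088.8 = 1268.6.

1268.60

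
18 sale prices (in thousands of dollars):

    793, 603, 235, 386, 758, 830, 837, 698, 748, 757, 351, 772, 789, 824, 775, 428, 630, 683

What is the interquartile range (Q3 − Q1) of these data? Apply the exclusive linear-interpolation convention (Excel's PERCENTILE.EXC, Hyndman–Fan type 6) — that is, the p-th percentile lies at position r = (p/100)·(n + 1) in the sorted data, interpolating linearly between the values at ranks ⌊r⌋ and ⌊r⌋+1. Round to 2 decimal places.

230.75

Sorted: 235, 351, 386, 428, 603, 630, 683, 698, 748, 757, 758, 772, 775, 789, 793, 824, 830, 837.
n = 18.
P25: r = 4.75; ranks 4–5 are 428, 603; interpolating gives 559.25.
P75: r = 14.25; ranks 14–15 are 789, 793; interpolating gives 790.
Difference: 790 − 559.25 = 230.75.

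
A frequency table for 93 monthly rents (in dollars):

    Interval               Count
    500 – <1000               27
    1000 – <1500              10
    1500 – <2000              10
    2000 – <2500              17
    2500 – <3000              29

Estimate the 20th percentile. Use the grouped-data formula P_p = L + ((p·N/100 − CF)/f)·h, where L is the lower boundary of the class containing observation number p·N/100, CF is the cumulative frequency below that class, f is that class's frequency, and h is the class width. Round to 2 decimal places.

844.44

N = 93; target position k = 20/100 · 93 = 18.6.
Cumulative frequencies: 27, 37, 47, 64, 93.
Observation 18.6 falls in the class 500 – <1000.
L = 500, CF = 0, f = 27, h = 500.
P20 = 500 + ((18.6 − 0)/27)·500 = 500 + 344.444 = 844.444.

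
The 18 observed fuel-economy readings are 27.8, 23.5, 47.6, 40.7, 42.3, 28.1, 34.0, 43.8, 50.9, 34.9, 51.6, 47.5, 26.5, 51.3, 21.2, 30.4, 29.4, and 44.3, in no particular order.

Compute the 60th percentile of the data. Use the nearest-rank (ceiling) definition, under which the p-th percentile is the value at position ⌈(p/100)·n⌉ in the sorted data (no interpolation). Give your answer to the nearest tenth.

Sorted: 21.2, 23.5, 26.5, 27.8, 28.1, 29.4, 30.4, 34.0, 34.9, 40.7, 42.3, 43.8, 44.3, 47.5, 47.6, 50.9, 51.3, 51.6.
n = 18.
Position = ⌈60/100 · 18⌉ = ⌈10.8⌉ = 11.
The value at rank 11 is 42.3.

42.3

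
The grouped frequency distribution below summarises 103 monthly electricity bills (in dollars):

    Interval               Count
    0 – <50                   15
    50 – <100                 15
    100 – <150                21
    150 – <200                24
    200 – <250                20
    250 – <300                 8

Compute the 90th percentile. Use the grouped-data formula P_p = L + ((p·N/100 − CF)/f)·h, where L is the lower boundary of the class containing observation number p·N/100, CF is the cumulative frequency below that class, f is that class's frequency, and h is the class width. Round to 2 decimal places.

244.25

N = 103; target position k = 90/100 · 103 = 92.7.
Cumulative frequencies: 15, 30, 51, 75, 95, 103.
Observation 92.7 falls in the class 200 – <250.
L = 200, CF = 75, f = 20, h = 50.
P90 = 200 + ((92.7 − 75)/20)·50 = 200 + 44.25 = 244.25.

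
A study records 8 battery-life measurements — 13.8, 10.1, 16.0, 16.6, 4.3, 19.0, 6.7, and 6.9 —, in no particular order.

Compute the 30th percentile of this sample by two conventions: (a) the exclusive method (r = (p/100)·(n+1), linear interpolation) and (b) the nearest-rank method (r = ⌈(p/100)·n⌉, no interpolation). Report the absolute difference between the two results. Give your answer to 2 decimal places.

0.06

Sorted: 4.3, 6.7, 6.9, 10.1, 13.8, 16.0, 16.6, 19.0.
n = 8.
(a) r = 2.7; between ranks 2 (6.7) and 3 (6.9): 6.84.
(b) the nearest-rank method: rank 3 → 6.9.
|6.84 − 6.9| = 0.06.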